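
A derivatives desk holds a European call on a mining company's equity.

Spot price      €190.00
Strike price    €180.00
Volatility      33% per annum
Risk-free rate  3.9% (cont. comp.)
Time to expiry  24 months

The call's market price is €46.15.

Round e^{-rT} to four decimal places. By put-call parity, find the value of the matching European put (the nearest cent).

exp(−rT) = exp(−0.039·2) = 0.9250
Put-call parity: C − P = S − K·e^(−rT) = 190 − 180·0.9250 = 190 − 166.5000 = 23.5000
P = C − (C − P) = 46.15 − (23.5000) = 22.6500

€22.65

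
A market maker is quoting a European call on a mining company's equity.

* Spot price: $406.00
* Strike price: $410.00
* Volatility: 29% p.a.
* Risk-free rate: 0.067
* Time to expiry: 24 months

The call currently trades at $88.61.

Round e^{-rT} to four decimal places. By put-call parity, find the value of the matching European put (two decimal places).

exp(−rT) = exp(−0.067·2) = 0.8746
Put-call parity: C − P = S − K·e^(−rT) = 406 − 410·0.8746 = 406 − 358.5860 = 47.4140
P = C − (C − P) = 88.61 − (47.4140) = 41.1960

$41.20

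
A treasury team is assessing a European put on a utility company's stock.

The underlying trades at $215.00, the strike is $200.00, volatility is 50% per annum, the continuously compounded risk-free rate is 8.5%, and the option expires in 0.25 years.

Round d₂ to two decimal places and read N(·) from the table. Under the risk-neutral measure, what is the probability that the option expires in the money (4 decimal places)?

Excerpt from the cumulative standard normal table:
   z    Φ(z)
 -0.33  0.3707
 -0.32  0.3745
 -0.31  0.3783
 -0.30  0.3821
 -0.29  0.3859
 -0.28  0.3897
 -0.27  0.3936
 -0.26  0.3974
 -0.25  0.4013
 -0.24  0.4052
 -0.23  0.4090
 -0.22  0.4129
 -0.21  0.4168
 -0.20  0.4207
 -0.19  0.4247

0.4013

T = 0.25;  σ√T = 0.2500
d₁ = [ln(215/200) + (0.085 + 0.5²/2)·0.25] / 0.2500 = [0.0723 + 0.0525] / 0.2500 = 0.4993 which rounds to 0.50
d₂ = d₁ − σ√T = 0.4993 − 0.2500 = 0.2493 which rounds to 0.25
Pr(exercise) under Q = N(−d₂) = N(-0.25) = 0.4013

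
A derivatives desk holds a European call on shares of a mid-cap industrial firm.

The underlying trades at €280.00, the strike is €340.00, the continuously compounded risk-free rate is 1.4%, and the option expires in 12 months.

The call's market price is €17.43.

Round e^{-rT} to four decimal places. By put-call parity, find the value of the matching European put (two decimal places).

exp(−rT) = exp(−0.014·1) = 0.9861
Put-call parity: C − P = S − K·e^(−rT) = 280 − 340·0.9861 = 280 − 335.2740 = -55.2740
P = C − (C − P) = 17.43 − (-55.2740) = 72.7040

€72.70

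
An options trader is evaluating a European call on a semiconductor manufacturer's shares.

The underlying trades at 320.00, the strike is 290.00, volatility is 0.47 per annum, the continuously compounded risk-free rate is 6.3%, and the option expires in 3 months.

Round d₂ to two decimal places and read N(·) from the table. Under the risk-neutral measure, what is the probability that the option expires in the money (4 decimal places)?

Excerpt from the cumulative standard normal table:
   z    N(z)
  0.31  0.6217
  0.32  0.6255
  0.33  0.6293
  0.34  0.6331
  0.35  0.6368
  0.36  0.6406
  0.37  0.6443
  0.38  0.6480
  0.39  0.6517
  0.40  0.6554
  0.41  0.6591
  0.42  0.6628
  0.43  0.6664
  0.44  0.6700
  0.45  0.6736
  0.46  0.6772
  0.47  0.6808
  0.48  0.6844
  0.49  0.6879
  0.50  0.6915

σ√T = 0.47 × 0.5000 = 0.2350
ln(S/K) + (r + σ²/2)T = ln(320/290) + (0.063 + 0.47²/2)·0.25 = 0.0984 + 0.0434 = 0.1418
d₁ = 0.1418 / 0.2350 = 0.6034 ⇒ 0.60
d₂ = d₁ − σ√T = 0.6034 − 0.2350 = 0.3684 ⇒ 0.37
Pr(exercise) under Q = N(d₂) = 0.6443

0.6443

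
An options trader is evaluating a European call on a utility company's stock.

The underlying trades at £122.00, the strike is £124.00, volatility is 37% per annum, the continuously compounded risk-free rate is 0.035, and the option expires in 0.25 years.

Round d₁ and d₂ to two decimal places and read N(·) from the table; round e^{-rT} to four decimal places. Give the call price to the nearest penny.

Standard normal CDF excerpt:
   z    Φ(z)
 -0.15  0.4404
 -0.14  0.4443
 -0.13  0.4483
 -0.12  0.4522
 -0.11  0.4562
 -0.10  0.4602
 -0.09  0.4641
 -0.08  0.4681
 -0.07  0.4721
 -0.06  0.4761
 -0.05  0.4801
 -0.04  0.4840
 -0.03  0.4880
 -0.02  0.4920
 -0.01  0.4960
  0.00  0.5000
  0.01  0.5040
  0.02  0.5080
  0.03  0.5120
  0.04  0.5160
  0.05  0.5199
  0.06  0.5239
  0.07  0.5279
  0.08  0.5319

£8.32

T = 0.25;  σ√T = 0.1850
d₁ = [ln(122/124) + (0.035 + ½·0.37²)·0.25] / (σ√T) = (-0.0163 + 0.0259) / 0.1850 = 0.0519 ≈ 0.05
d₂ = 0.0519 − 0.1850 = -0.1331 ≈ -0.13
e^(−rT) = e^(−0.035·0.25) = 0.9913
N(d₁) = N(0.05) = 0.5199;  N(d₂) = N(-0.13) = 0.4483
C = 122·0.5199 − 124·0.9913·0.4483 = 63.4278 − 55.1056 = 8.3222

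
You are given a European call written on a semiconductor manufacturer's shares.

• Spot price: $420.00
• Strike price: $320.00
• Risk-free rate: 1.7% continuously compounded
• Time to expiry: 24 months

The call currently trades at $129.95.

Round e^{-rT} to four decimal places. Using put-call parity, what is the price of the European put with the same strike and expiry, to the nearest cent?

exp(−rT) = exp(−0.017·2) = 0.9666
Put-call parity: C − P = S − K·e^(−rT) = 420 − 320·0.9666 = 420 − 309.3120 = 110.6880
P = C − (C − P) = 129.95 − (110.6880) = 19.2620

$19.26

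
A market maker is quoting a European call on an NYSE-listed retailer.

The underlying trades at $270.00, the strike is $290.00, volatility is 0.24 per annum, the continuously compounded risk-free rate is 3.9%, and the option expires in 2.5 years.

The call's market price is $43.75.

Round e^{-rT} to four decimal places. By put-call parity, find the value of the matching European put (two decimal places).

exp(−rT) = exp(−0.039·2.5) = 0.9071
Put-call parity: C − P = S − K·e^(−rT) = 270 − 290·0.9071 = 270 − 263.0590 = 6.9410
P = C − (C − P) = 43.75 − (6.9410) = 36.8090

$36.81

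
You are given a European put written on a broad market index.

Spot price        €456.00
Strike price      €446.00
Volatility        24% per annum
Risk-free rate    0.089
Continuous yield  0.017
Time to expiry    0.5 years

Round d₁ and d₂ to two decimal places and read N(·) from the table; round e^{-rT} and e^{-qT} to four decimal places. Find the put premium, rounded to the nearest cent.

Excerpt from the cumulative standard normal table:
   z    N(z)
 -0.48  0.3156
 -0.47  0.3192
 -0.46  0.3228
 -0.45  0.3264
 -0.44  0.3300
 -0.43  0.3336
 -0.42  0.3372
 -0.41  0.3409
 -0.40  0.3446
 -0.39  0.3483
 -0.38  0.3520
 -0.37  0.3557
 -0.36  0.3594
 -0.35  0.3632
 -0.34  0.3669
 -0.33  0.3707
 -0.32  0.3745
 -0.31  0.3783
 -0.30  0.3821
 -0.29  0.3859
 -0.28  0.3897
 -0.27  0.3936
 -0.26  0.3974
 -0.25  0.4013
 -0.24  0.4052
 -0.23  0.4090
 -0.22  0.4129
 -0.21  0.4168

σ√T = 0.24 × 0.7071 = 0.1697
d₁ = [ln(456/446) + (0.089 − 0.017 + 0.24²/2)·0.5] / 0.1697 = [0.0222 + 0.0504] / 0.1697 = 0.4276 which rounds to 0.43
d₂ = d₁ − σ√T = 0.4276 − 0.1697 = 0.2579 which rounds to 0.26
exp(−qT) = exp(−0.017·0.5) = 0.9915;  exp(−rT) = exp(−0.089·0.5) = 0.9565
N(−d₂) = N(-0.26) = 0.3974;  N(−d₁) = N(-0.43) = 0.3336
P = 446·0.9565·0.3974 − 456·0.9915·0.3336 = 169.5304 − 150.8286 = 18.7019

€18.70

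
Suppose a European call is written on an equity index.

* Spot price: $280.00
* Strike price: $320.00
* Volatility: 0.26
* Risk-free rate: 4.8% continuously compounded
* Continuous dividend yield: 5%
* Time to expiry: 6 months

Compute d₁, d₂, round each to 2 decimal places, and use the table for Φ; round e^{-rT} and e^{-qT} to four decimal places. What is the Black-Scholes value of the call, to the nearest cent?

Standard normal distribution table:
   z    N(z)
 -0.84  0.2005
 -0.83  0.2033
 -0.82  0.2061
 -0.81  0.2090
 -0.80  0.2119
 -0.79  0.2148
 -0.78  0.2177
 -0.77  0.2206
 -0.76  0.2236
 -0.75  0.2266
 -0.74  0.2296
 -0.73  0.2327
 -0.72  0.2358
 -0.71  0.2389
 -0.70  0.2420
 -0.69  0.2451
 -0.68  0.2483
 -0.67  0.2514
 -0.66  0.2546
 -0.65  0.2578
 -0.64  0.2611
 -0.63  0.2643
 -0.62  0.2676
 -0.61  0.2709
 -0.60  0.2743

$6.91

σ√T = 0.26 × 0.7071 = 0.1838
ln(S/K) + (r − q + σ²/2)T = ln(280/320) + (0.048 − 0.05 + 0.26²/2)·0.5 = -0.1335 + 0.0159 = -0.1176
d₁ = -0.1176 / 0.1838 = -0.6398 ⇒ -0.64
d₂ = d₁ − σ√T = -0.6398 − 0.1838 = -0.8237 ⇒ -0.82
exp(−qT) = exp(−0.05·0.5) = 0.9753;  exp(−rT) = exp(−0.048·0.5) = 0.9763
N(d₁) = N(-0.64) = 0.2611;  N(d₂) = N(-0.82) = 0.2061
C = 280·0.9753·0.2611 − 320·0.9763·0.2061 = 71.3022 − 64.3889 = 6.9133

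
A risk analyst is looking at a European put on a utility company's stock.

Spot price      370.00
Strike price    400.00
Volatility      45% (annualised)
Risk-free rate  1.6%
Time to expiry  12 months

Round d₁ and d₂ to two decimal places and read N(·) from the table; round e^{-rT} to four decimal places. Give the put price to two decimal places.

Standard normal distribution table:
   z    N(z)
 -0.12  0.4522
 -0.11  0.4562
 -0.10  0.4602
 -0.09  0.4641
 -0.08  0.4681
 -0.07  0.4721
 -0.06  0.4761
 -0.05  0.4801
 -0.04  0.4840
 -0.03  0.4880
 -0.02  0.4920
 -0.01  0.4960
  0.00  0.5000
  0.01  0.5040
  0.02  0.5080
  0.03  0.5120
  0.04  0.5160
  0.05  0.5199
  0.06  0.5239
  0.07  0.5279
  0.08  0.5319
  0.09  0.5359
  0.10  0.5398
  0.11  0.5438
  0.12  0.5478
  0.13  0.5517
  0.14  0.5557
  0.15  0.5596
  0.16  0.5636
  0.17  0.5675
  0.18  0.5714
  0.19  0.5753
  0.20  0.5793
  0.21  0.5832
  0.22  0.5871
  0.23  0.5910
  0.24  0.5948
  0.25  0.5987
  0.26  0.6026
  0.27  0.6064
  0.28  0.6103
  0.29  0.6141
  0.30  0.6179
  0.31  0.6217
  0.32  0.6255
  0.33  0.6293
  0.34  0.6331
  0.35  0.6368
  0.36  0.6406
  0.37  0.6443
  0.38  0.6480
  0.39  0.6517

σ√T = 0.45·√1 = 0.4500
d₁ = [ln(370/400) + (0.016 + 0.45²/2)·1] / 0.4500 = [-0.0780 + 0.1173] / 0.4500 = 0.0873 ≈ 0.09
d₂ = d₁ − σ√T = 0.0873 − 0.4500 = -0.3627 ≈ -0.36
e^(−rT) = e^(−0.016·1) = 0.9841
N(−d₂) = N(0.36) = 0.6406;  N(−d₁) = N(-0.09) = 0.4641
P = 400·0.9841·0.6406 − 370·0.4641 = 252.1658 − 171.7170 = 80.4488

80.45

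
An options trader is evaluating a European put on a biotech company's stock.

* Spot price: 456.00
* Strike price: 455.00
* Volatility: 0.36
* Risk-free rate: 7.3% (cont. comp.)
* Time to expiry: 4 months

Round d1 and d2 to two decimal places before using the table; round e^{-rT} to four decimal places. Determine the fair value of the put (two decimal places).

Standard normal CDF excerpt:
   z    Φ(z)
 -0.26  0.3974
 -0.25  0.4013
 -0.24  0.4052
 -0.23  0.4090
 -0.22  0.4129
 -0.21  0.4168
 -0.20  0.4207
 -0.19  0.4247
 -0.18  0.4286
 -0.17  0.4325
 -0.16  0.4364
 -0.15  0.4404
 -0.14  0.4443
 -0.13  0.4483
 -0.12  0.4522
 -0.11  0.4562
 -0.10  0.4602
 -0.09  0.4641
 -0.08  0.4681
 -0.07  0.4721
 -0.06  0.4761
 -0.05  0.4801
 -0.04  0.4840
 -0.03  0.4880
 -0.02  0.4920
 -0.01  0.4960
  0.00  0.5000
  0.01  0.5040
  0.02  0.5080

31.98

σ√T = 0.36 × 0.5774 = 0.2078
d₁ = [ln(456/455) + (0.073 + 0.36²/2)·0.3333] / 0.2078 = [0.0022 + 0.0459] / 0.2078 = 0.2316 ⇒ 0.23
d₂ = d₁ − σ√T = 0.2316 − 0.2078 = 0.0237 ⇒ 0.02
exp(−rT) = exp(−0.073·0.3333) = 0.9760
N(−d₂) = N(-0.02) = 0.4920;  N(−d₁) = N(-0.23) = 0.4090
P = 455·0.9760·0.4920 − 456·0.4090 = 218.4874 − 186.5040 = 31.9834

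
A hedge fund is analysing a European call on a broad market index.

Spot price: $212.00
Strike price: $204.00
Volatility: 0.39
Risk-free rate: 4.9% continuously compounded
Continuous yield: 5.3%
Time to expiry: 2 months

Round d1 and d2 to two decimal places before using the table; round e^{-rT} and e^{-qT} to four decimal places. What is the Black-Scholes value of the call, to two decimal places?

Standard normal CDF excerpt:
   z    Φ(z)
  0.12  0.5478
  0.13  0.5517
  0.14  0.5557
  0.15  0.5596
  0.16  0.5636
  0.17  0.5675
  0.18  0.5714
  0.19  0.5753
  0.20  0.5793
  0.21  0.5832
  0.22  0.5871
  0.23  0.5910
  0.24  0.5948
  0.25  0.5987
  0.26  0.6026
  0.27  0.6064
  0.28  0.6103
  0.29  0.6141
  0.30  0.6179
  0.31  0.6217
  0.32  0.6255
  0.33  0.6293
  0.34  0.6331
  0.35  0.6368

$17.40

σ√T = 0.39·√0.1667 = 0.1592
ln(S/K) + (r − q + σ²/2)T = ln(212/204) + (0.049 − 0.053 + 0.39²/2)·0.1667 = 0.0385 + 0.0120 = 0.0505
d₁ = 0.0505 / 0.1592 = 0.3170 → 0.32
d₂ = d₁ − σ√T = 0.3170 − 0.1592 = 0.1578 → 0.16
e^(−qT) = e^(−0.053·0.1667) = 0.9912;  e^(−rT) = e^(−0.049·0.1667) = 0.9919
N(d₁) = N(0.32) = 0.6255;  N(d₂) = N(0.16) = 0.5636
C = 212·0.9912·0.6255 − 204·0.9919·0.5636 = 131.4391 − 114.0431 = 17.3960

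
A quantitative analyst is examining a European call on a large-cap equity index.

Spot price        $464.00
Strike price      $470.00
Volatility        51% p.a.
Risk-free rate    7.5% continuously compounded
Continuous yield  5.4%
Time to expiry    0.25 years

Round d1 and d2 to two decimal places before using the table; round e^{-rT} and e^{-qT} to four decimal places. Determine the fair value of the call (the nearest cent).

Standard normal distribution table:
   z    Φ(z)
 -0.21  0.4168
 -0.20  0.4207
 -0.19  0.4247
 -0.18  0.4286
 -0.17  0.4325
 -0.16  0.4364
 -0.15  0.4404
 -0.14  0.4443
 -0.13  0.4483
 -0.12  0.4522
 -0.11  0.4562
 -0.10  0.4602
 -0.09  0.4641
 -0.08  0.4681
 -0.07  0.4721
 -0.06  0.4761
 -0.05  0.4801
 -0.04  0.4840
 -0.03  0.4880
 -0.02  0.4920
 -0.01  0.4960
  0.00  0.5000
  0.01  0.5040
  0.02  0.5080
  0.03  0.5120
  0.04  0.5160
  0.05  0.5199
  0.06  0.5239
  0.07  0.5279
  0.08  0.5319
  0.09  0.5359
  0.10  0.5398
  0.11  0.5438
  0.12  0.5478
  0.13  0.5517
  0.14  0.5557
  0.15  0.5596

$45.82

σ√T = 0.51·√0.25 = 0.2550
d₁ = [ln(464/470) + (0.075 − 0.054 + ½·0.51²)·0.25] / (σ√T) = (-0.0128 + 0.0378) / 0.2550 = 0.0977 ⇒ 0.10
d₂ = 0.0977 − 0.2550 = -0.1573 ⇒ -0.16
e^(−qT) = e^(−0.054·0.25) = 0.9866;  e^(−rT) = e^(−0.075·0.25) = 0.9814
C = 464·0.9866·N(0.10) − 470·0.9814·N(-0.16) = 464·0.9866·0.5398 − 470·0.9814·0.4364 = 247.1109 − 201.2930 = 45.8179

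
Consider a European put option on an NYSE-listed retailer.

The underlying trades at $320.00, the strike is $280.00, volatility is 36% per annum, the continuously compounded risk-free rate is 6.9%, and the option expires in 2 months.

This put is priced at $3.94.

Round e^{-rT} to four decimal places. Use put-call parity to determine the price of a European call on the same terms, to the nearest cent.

exp(−rT) = exp(−0.069·0.1667) = 0.9886
Put-call parity: C − P = S − K·e^(−rT) = 320 − 280·0.9886 = 320 − 276.8080 = 43.1920
C = P + (C − P) = 3.94 + (43.1920) = 47.1320

$47.13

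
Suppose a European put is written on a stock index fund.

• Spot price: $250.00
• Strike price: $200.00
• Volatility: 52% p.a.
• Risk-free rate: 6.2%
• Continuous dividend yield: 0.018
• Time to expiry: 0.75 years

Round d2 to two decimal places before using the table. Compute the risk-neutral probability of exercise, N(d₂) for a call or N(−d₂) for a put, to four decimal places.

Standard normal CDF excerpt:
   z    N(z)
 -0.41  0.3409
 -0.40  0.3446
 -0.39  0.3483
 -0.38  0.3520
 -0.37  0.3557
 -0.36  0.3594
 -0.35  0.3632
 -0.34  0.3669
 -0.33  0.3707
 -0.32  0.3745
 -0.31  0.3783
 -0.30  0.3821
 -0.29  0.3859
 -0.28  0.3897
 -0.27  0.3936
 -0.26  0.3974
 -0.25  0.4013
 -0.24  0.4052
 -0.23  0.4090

0.3669

σ√T = 0.52·√0.75 = 0.4503
ln(S/K) + (r − q + σ²/2)T = ln(250/200) + (0.062 − 0.018 + 0.52²/2)·0.75 = 0.2231 + 0.1344 = 0.3575
d₁ = 0.3575 / 0.4503 = 0.7940 ⇒ 0.79
d₂ = d₁ − σ√T = 0.7940 − 0.4503 = 0.3436 ⇒ 0.34
Risk-neutral Pr[S_T < K] = N(−d₂) = N(-0.34) = 0.3669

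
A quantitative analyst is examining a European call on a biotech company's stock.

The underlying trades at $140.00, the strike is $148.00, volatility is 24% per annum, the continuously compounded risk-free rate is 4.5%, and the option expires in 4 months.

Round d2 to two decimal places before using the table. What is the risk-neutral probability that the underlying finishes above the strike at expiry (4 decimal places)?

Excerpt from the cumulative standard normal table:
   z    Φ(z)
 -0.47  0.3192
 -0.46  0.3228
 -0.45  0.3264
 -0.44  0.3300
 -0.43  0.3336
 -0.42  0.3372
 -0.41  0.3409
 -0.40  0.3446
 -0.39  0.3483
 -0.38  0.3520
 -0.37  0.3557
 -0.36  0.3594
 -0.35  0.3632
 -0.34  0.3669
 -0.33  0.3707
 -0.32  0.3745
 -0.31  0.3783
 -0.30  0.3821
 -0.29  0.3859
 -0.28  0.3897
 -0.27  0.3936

σ√T = 0.24 × 0.5774 = 0.1386
d₁ = [ln(140/148) + (0.045 + ½·0.24²)·0.3333] / (σ√T) = (-0.0556 + 0.0246) / 0.1386 = -0.2235 which rounds to -0.22
d₂ = -0.2235 − 0.1386 = -0.3621 which rounds to -0.36
Risk-neutral Pr[S_T > K] = N(d₂) = N(-0.36) = 0.3594

0.3594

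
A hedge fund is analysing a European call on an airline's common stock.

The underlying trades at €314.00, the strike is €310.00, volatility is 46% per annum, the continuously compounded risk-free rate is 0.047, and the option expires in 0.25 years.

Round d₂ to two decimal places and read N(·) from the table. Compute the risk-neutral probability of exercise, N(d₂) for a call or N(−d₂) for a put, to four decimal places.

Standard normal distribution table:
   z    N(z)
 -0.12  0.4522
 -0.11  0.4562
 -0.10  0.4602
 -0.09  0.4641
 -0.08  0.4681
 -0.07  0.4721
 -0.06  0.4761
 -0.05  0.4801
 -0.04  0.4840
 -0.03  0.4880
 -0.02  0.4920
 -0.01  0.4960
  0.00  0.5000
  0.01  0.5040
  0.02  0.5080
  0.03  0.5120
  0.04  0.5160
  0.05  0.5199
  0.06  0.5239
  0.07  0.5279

T = 0.25;  σ√T = 0.2300
d₁ = [ln(314/310) + (0.047 + 0.46²/2)·0.25] / 0.2300 = [0.0128 + 0.0382] / 0.2300 = 0.2218 ≈ 0.22
d₂ = d₁ − σ√T = 0.2218 − 0.2300 = -0.0082 ≈ -0.01
Risk-neutral Pr[S_T > K] = N(d₂) = N(-0.01) = 0.4960

0.4960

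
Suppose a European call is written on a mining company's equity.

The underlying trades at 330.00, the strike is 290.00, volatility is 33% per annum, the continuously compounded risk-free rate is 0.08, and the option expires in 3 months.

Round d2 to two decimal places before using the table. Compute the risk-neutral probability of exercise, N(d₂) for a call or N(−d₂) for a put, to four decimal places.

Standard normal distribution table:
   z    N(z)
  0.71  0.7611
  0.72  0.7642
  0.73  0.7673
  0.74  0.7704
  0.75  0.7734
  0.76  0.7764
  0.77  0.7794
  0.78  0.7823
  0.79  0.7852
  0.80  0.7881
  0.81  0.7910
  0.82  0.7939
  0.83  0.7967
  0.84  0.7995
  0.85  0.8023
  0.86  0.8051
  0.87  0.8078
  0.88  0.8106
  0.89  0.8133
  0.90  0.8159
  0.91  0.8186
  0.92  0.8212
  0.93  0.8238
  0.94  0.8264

σ√T = 0.33·√0.25 = 0.1650
d₁ = [ln(330/290) + (0.08 + 0.33²/2)·0.25] / 0.1650 = [0.1292 + 0.0336] / 0.1650 = 0.9868 → 0.99
d₂ = d₁ − σ√T = 0.9868 − 0.1650 = 0.8218 → 0.82
Risk-neutral Pr[S_T > K] = N(d₂) = N(0.82) = 0.7939

0.7939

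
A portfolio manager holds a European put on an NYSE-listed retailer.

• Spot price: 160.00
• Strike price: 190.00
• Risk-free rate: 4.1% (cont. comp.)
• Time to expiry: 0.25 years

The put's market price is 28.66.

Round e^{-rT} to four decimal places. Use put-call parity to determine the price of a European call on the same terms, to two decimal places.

exp(−rT) = exp(−0.041·0.25) = 0.9898
Put-call parity: C − P = S − K·e^(−rT) = 160 − 190·0.9898 = 160 − 188.0620 = -28.0620
C = P + (C − P) = 28.66 + (-28.0620) = 0.5980

0.60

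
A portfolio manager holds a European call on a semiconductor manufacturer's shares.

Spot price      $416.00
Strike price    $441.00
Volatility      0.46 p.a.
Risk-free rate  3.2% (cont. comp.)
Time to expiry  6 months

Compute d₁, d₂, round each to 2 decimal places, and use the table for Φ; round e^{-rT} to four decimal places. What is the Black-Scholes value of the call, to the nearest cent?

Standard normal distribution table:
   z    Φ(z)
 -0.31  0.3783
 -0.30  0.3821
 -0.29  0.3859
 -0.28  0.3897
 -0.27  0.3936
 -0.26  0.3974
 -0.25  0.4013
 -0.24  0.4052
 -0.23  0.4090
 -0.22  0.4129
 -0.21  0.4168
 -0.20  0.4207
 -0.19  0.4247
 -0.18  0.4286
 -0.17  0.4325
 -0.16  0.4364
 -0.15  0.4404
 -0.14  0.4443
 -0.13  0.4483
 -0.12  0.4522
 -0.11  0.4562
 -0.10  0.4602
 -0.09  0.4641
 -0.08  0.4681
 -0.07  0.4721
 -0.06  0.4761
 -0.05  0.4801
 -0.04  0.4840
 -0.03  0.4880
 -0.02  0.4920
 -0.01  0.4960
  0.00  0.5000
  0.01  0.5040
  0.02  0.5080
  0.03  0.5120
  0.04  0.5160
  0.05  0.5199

$45.52

σ√T = 0.46·√0.5 = 0.3253
d₁ = [ln(416/441) + (0.032 + 0.46²/2)·0.5] / 0.3253 = [-0.0584 + 0.0689] / 0.3253 = 0.0324 ≈ 0.03
d₂ = d₁ − σ√T = 0.0324 − 0.3253 = -0.2929 ≈ -0.29
e^(−rT) = e^(−0.032·0.5) = 0.9841
N(d₁) = N(0.03) = 0.5120;  N(d₂) = N(-0.29) = 0.3859
C = 416·0.5120 − 441·0.9841·0.3859 = 212.9920 − 167.4760 = 45.5160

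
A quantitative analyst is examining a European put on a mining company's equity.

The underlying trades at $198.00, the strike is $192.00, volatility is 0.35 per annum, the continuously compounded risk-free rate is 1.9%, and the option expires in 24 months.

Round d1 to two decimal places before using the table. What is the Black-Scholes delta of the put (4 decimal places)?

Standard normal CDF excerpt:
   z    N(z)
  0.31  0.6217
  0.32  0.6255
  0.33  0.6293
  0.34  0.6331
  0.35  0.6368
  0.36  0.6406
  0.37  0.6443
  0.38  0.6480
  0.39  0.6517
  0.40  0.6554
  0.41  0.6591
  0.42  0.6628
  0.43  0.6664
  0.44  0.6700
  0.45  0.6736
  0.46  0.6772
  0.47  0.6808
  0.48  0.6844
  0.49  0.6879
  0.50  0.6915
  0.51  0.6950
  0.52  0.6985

-0.3483

σ√T = 0.35 × 1.4142 = 0.4950
d₁ = [ln(198/192) + (0.019 + 0.35²/2)·2] / 0.4950 = [0.0308 + 0.1605] / 0.4950 = 0.3864 → 0.39
N(d₁) = N(0.39) = 0.6517
Δ_put = N(d₁) − 1 = 0.6517 − 1 = -0.3483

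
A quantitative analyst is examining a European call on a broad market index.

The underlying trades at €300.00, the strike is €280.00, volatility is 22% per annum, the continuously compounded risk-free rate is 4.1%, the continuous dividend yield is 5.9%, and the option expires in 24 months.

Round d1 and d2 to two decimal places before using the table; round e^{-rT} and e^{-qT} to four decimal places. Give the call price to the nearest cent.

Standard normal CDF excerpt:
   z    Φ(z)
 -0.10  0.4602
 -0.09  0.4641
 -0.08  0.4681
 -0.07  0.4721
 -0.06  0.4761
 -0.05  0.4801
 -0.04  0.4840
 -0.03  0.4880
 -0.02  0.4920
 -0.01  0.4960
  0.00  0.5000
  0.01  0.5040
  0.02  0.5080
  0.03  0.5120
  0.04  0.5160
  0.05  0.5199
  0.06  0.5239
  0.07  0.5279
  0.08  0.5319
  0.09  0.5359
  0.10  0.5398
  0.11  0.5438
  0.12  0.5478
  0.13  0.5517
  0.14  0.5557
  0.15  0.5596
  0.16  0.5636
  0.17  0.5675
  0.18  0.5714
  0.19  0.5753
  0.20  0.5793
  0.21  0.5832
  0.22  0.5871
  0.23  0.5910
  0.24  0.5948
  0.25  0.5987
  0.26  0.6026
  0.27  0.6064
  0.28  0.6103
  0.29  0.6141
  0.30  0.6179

€36.81

T = 2;  σ√T = 0.3111
ln(S/K) + (r − q + σ²/2)T = ln(300/280) + (0.041 − 0.059 + 0.22²/2)·2 = 0.0690 + 0.0124 = 0.0814
d₁ = 0.0814 / 0.3111 = 0.2616 ≈ 0.26
d₂ = d₁ − σ√T = 0.2616 − 0.3111 = -0.0495 ≈ -0.05
e^(−qT) = e^(−0.059·2) = 0.8887;  e^(−rT) = e^(−0.041·2) = 0.9213
N(d₁) = N(0.26) = 0.6026;  N(d₂) = N(-0.05) = 0.4801
C = 300·0.8887·0.6026 − 280·0.9213·0.4801 = 160.6592 − 123.8485 = 36.8107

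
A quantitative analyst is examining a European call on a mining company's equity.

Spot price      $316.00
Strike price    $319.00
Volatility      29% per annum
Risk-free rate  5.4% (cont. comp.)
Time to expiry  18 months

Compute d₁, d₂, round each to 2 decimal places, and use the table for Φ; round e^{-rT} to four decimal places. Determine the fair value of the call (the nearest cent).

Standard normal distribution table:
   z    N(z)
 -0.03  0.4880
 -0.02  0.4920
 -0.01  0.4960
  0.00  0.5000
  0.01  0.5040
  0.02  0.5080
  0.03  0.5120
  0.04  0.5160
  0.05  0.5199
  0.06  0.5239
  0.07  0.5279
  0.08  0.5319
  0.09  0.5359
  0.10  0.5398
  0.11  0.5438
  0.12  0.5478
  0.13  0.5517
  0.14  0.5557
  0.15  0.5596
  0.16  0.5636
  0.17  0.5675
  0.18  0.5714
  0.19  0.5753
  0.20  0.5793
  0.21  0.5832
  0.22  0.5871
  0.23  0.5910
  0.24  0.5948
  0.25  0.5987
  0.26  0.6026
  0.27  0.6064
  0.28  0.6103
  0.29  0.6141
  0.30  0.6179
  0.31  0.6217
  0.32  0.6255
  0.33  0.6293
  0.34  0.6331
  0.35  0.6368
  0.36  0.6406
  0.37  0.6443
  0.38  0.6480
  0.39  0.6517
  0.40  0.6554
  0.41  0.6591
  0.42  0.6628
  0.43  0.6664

σ√T = 0.29 × 1.2247 = 0.3552
ln(S/K) + (r + σ²/2)T = ln(316/319) + (0.054 + 0.29²/2)·1.5 = -0.0094 + 0.1441 = 0.1346
d₁ = 0.1346 / 0.3552 = 0.3790 ⇒ 0.38
d₂ = d₁ − σ√T = 0.3790 − 0.3552 = 0.0239 ⇒ 0.02
exp(−rT) = exp(−0.054·1.5) = 0.9222
C = 316·N(0.38) − 319·0.9222·N(0.02) = 316·0.6480 − 319·0.9222·0.5080 = 204.7680 − 149.4444 = 55.3236

$55.32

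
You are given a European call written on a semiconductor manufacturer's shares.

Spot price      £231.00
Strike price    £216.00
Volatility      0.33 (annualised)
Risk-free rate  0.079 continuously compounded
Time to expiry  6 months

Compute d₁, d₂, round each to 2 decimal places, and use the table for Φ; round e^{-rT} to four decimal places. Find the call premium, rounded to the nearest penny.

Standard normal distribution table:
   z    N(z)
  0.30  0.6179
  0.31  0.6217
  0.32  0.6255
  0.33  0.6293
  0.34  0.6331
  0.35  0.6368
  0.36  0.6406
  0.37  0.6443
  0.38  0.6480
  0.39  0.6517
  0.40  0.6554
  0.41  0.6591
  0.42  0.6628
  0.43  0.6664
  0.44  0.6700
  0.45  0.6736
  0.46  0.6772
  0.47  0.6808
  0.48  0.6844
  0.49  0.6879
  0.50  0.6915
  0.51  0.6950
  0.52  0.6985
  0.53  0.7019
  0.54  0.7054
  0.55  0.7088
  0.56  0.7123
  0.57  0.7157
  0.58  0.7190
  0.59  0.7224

£33.87

σ√T = 0.33·√0.5 = 0.2333
d₁ = [ln(231/216) + (0.079 + ½·0.33²)·0.5] / (σ√T) = (0.0671 + 0.0667) / 0.2333 = 0.5737 ⇒ 0.57
d₂ = 0.5737 − 0.2333 = 0.3403 ⇒ 0.34
e^(−rT) = e^(−0.079·0.5) = 0.9613
N(d₁) = N(0.57) = 0.7157;  N(d₂) = N(0.34) = 0.6331
C = 231·0.7157 − 216·0.9613·0.6331 = 165.3267 − 131.4574 = 33.8693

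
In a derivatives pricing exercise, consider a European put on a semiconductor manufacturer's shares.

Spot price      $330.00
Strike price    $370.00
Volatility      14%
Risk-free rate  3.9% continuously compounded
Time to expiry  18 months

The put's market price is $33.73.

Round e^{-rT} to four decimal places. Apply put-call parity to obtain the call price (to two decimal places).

$14.75

e^(−rT) = e^(−0.039·1.5) = 0.9432
Put-call parity: C − P = S − K·e^(−rT) = 330 − 370·0.9432 = 330 − 348.9840 = -18.9840
C = P + (C − P) = 33.73 + (-18.9840) = 14.7460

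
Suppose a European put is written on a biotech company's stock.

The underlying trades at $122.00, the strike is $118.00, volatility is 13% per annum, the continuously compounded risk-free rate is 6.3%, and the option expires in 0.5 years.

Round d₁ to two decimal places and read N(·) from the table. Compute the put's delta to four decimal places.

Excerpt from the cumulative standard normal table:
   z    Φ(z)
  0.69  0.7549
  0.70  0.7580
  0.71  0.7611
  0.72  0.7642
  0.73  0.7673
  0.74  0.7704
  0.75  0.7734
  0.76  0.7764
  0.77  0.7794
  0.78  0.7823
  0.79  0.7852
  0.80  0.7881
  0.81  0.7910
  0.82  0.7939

-0.2266

σ√T = 0.13·√0.5 = 0.0919
ln(S/K) + (r + σ²/2)T = ln(122/118) + (0.063 + 0.13²/2)·0.5 = 0.0333 + 0.0357 = 0.0691
d₁ = 0.0691 / 0.0919 = 0.7513 ⇒ 0.75
N(d₁) = N(0.75) = 0.7734
Δ_put = N(d₁) − 1 = 0.7734 − 1 = -0.2266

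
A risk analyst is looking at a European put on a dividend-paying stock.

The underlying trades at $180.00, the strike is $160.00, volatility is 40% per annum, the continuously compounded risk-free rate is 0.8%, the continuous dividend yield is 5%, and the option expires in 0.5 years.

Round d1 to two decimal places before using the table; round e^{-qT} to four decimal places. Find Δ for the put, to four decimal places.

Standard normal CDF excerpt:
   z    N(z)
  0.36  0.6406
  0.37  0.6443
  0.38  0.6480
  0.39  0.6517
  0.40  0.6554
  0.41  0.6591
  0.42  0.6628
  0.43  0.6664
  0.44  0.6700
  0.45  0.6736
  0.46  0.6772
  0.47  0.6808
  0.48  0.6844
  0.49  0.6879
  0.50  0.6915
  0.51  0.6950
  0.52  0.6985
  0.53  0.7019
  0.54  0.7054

σ√T = 0.4·√0.5 = 0.2828
d₁ = [ln(180/160) + (0.008 − 0.05 + 0.4²/2)·0.5] / 0.2828 = [0.1178 + 0.0190] / 0.2828 = 0.4836 ⇒ 0.48
N(d₁) = N(0.48) = 0.6844
Δ_put = exp(−qT)·(N(d₁) − 1) = 0.9753·(0.6844 − 1) = -0.3078

-0.3078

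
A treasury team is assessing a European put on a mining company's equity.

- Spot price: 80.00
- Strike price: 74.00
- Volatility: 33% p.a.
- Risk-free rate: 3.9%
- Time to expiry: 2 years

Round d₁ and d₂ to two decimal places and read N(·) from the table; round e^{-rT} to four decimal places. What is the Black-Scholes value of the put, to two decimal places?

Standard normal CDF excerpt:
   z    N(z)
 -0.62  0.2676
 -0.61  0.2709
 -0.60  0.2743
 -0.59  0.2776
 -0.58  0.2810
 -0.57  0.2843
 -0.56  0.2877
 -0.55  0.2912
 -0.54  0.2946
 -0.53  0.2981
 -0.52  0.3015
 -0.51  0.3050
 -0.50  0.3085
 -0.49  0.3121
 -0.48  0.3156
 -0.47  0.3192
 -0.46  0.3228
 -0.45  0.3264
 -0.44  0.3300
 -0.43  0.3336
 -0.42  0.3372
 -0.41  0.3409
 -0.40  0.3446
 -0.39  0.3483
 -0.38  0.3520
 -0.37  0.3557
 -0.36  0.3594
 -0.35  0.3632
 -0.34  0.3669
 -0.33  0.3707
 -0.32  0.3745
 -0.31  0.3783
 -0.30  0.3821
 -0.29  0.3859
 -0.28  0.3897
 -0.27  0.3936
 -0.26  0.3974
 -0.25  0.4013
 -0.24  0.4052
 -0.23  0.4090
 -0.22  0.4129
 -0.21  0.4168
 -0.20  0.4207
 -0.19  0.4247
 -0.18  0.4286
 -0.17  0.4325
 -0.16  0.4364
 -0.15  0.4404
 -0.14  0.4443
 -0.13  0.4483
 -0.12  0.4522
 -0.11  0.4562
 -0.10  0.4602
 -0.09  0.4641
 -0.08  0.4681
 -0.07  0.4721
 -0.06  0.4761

8.76

σ√T = 0.33 × 1.4142 = 0.4667
d₁ = [ln(80/74) + (0.039 + 0.33²/2)·2] / 0.4667 = [0.0780 + 0.1869] / 0.4667 = 0.5675 ≈ 0.57
d₂ = d₁ − σ√T = 0.5675 − 0.4667 = 0.1008 ≈ 0.10
exp(−rT) = exp(−0.039·2) = 0.9250
N(−d₂) = N(-0.10) = 0.4602;  N(−d₁) = N(-0.57) = 0.2843
P = 74·0.9250·0.4602 − 80·0.2843 = 31.5007 − 22.7440 = 8.7567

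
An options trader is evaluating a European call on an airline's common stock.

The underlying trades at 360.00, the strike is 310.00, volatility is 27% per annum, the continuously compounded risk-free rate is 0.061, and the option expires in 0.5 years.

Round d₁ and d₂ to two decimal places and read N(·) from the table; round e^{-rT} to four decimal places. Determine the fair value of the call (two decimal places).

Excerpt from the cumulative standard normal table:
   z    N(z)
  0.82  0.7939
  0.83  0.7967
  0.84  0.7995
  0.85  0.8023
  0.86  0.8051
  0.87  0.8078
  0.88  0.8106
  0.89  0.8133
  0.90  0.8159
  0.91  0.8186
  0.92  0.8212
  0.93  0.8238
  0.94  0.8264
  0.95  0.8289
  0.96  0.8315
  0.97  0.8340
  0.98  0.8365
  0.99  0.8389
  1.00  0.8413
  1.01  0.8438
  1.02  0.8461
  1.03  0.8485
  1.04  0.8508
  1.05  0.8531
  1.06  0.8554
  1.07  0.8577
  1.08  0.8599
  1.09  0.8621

65.04

σ√T = 0.27·√0.5 = 0.1909
ln(S/K) + (r + σ²/2)T = ln(360/310) + (0.061 + 0.27²/2)·0.5 = 0.1495 + 0.0487 = 0.1983
d₁ = 0.1983 / 0.1909 = 1.0384 which rounds to 1.04
d₂ = d₁ − σ√T = 1.0384 − 0.1909 = 0.8475 which rounds to 0.85
exp(−rT) = exp(−0.061·0.5) = 0.9700
N(d₁) = N(1.04) = 0.8508;  N(d₂) = N(0.85) = 0.8023
C = 360·0.8508 − 310·0.9700·0.8023 = 306.2880 − 241.2516 = 65.0364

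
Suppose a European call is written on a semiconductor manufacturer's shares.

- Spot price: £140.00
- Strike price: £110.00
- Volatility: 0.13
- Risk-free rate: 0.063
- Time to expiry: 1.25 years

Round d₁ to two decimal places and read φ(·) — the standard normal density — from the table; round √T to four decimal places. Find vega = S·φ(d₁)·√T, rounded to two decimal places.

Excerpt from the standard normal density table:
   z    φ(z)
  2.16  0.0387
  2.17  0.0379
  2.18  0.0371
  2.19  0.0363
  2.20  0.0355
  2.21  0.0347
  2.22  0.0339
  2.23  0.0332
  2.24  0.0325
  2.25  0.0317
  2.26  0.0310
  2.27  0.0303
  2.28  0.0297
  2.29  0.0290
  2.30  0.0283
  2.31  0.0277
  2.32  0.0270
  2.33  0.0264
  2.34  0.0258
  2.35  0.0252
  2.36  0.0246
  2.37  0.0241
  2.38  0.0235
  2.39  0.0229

σ√T = 0.13·√1.25 = 0.1453
ln(S/K) + (r + σ²/2)T = ln(140/110) + (0.063 + 0.13²/2)·1.25 = 0.2412 + 0.0893 = 0.3305
d₁ = 0.3305 / 0.1453 = 2.2737 ≈ 2.27
√T = √1.25 = 1.1180
φ(d₁) = φ(2.27) = 0.0303
vega = S·φ(d₁)·√T = 140·0.0303·1.1180 = 4.7426

4.74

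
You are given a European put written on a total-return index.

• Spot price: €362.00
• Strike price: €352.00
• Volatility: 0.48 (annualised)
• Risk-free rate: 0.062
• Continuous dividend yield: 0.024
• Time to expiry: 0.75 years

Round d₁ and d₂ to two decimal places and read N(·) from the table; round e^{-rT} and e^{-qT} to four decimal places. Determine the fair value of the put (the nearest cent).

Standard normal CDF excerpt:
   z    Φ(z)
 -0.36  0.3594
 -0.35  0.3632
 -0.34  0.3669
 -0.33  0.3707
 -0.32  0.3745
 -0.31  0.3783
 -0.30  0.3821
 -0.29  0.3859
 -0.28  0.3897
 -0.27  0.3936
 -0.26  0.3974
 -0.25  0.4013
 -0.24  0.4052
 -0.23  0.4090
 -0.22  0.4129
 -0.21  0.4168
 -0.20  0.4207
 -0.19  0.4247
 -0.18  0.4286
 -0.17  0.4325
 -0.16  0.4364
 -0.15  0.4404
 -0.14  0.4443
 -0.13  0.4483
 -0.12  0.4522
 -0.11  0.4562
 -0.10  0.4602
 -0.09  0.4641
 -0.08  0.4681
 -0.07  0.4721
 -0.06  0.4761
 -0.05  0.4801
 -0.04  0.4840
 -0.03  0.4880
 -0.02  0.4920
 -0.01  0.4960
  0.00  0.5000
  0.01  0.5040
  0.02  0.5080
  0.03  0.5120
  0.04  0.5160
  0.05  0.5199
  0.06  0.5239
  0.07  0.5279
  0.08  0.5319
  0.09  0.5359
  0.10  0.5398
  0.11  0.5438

€46.93

σ√T = 0.48·√0.75 = 0.4157
d₁ = [ln(362/352) + (0.062 − 0.024 + ½·0.48²)·0.75] / (σ√T) = (0.0280 + 0.1149) / 0.4157 = 0.3438 → 0.34
d₂ = 0.3438 − 0.4157 = -0.0719 → -0.07
e^(−qT) = e^(−0.024·0.75) = 0.9822;  e^(−rT) = e^(−0.062·0.75) = 0.9546
N(−d₂) = N(0.07) = 0.5279;  N(−d₁) = N(-0.34) = 0.3669
P = 352·0.9546·0.5279 − 362·0.9822·0.3669 = 177.3845 − 130.4536 = 46.9309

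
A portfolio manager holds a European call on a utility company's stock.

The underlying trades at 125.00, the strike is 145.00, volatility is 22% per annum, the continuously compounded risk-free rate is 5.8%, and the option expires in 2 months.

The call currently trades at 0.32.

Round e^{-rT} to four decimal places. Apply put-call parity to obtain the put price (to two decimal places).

18.93

exp(−rT) = exp(−0.058·0.1667) = 0.9904
Put-call parity: C − P = S − K·e^(−rT) = 125 − 145·0.9904 = 125 − 143.6080 = -18.6080
P = C − (C − P) = 0.32 − (-18.6080) = 18.9280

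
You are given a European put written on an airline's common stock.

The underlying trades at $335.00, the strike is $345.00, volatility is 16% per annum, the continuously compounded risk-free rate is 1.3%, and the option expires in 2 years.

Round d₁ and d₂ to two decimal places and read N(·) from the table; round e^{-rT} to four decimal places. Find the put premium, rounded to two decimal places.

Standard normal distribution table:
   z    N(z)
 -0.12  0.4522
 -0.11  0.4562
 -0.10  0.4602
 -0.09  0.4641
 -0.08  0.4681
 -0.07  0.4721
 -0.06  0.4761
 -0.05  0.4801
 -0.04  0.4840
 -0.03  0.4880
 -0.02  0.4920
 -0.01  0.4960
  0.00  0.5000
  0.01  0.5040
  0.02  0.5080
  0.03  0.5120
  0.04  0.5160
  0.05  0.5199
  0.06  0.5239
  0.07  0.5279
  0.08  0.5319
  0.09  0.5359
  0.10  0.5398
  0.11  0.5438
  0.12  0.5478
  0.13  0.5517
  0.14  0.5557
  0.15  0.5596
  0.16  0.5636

$31.28

σ√T = 0.16·√2 = 0.2263
d₁ = [ln(335/345) + (0.013 + 0.16²/2)·2] / 0.2263 = [-0.0294 + 0.0516] / 0.2263 = 0.0980 ≈ 0.10
d₂ = d₁ − σ√T = 0.0980 − 0.2263 = -0.1282 ≈ -0.13
exp(−rT) = exp(−0.013·2) = 0.9743
N(−d₂) = N(0.13) = 0.5517;  N(−d₁) = N(-0.10) = 0.4602
P = 345·0.9743·0.5517 − 335·0.4602 = 185.4449 − 154.1670 = 31.2779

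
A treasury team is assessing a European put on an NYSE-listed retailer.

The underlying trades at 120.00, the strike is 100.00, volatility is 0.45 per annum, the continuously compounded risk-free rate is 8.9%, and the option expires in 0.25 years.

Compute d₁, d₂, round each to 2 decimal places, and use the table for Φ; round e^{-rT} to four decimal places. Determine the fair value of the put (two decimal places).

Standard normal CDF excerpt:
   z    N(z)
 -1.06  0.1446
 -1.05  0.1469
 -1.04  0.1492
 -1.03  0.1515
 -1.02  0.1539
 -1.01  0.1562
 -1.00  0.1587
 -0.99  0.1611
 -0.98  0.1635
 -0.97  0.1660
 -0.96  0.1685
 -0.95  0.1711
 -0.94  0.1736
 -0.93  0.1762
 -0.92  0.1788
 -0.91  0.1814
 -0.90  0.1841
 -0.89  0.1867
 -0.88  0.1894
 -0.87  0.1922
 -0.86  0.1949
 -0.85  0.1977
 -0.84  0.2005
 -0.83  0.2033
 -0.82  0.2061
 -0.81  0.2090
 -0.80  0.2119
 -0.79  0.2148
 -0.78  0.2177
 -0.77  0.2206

σ√T = 0.45·√0.25 = 0.2250
d₁ = [ln(120/100) + (0.089 + ½·0.45²)·0.25] / (σ√T) = (0.1823 + 0.0476) / 0.2250 = 1.0217 → 1.02
d₂ = 1.0217 − 0.2250 = 0.7967 → 0.80
e^(−rT) = e^(−0.089·0.25) = 0.9780
P = 100·0.9780·N(-0.80) − 120·N(-1.02) = 100·0.9780·0.2119 − 120·0.1539 = 20.7238 − 18.4680 = 2.2558

2.26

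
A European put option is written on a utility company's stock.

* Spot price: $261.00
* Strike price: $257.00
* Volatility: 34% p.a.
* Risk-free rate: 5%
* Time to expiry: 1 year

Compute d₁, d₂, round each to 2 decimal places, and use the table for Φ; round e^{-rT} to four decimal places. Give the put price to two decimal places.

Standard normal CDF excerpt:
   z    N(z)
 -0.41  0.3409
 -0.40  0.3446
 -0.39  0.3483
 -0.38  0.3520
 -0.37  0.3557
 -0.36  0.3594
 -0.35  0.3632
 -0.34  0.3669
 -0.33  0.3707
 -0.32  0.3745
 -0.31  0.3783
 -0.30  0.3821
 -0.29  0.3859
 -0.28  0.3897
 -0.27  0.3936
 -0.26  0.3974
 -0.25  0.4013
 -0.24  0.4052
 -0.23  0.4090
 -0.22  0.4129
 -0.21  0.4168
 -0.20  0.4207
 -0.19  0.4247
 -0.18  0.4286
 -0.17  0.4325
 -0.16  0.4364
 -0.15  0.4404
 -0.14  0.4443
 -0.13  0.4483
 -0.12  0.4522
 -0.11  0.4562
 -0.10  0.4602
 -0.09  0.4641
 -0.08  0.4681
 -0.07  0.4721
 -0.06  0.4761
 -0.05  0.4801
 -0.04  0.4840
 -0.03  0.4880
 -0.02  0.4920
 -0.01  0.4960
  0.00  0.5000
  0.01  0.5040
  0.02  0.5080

σ√T = 0.34·√1 = 0.3400
d₁ = [ln(261/257) + (0.05 + 0.34²/2)·1] / 0.3400 = [0.0154 + 0.1078] / 0.3400 = 0.3625 → 0.36
d₂ = d₁ − σ√T = 0.3625 − 0.3400 = 0.0225 → 0.02
exp(−rT) = exp(−0.05·1) = 0.9512
P = 257·0.9512·N(-0.02) − 261·N(-0.36) = 257·0.9512·0.4920 − 261·0.3594 = 120.2735 − 93.8034 = 26.4701

$26.47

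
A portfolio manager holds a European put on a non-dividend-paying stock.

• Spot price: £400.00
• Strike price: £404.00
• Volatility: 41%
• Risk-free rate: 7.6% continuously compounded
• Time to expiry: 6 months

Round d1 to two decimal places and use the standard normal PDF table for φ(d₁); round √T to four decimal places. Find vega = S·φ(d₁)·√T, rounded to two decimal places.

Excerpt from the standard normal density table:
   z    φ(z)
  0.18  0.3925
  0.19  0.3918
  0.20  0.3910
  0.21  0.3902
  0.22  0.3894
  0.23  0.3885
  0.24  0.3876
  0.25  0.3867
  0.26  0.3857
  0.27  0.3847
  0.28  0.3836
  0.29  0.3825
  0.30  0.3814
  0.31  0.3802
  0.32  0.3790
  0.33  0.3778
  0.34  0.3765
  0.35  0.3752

σ√T = 0.41 × 0.7071 = 0.2899
ln(S/K) + (r + σ²/2)T = ln(400/404) + (0.076 + 0.41²/2)·0.5 = -0.0100 + 0.0800 = 0.0701
d₁ = 0.0701 / 0.2899 = 0.2417 which rounds to 0.24
√T = √0.5 = 0.7071
φ(d₁) = φ(0.24) = 0.3876
vega = S·φ(d₁)·√T = 400·0.3876·0.7071 = 109.6288

109.63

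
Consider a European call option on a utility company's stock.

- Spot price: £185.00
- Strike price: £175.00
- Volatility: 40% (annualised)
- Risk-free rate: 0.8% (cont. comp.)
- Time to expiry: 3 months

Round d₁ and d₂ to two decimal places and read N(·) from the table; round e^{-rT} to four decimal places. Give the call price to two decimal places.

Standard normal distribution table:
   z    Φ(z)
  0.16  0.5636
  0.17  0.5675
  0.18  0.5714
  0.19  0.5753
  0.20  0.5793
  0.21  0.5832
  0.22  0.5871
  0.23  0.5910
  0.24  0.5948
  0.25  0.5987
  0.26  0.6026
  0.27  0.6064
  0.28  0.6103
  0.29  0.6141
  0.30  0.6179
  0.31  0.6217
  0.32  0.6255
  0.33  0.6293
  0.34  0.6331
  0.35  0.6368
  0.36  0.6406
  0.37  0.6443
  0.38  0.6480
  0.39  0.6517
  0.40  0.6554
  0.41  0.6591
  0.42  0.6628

σ√T = 0.4·√0.25 = 0.2000
d₁ = [ln(185/175) + (0.008 + 0.4²/2)·0.25] / 0.2000 = [0.0556 + 0.0220] / 0.2000 = 0.3878 which rounds to 0.39
d₂ = d₁ − σ√T = 0.3878 − 0.2000 = 0.1878 which rounds to 0.19
e^(−rT) = e^(−0.008·0.25) = 0.9980
C = 185·N(0.39) − 175·0.9980·N(0.19) = 185·0.6517 − 175·0.9980·0.5753 = 120.5645 − 100.4761 = 20.0884

£20.09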